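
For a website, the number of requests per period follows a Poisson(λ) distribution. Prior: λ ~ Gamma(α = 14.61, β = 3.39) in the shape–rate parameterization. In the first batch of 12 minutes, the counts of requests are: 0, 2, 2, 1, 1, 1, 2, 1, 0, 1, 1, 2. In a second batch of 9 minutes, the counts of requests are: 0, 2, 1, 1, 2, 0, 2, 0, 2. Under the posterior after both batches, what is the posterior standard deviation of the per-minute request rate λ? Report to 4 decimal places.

With a Gamma(shape α, rate β) prior, the Poisson likelihood is conjugate: the posterior is Gamma(α + ΣXᵢ, β + n).
Batch 1: sum of counts S = 14 over n = 12 minutes.
After batch 1: Gamma(α+S, β+n) = Gamma(14.61+14, 3.39+12) = Gamma(28.61, 15.39).
Batch 2: sum of counts S = 10 over n = 9 minutes.
After batch 2: Gamma(α+S, β+n) = Gamma(28.61+10, 15.39+9) = Gamma(38.61, 24.39).
SD = √α/β = √38.61/24.39 = 0.2548.

0.2548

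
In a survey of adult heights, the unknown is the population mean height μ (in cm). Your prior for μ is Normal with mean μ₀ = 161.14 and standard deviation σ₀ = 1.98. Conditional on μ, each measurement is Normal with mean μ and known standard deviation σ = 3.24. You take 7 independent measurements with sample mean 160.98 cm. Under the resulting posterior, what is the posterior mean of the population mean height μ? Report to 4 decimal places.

For Normal data with known variance σ², a Normal(μ₀, σ₀²) prior on μ is conjugate. Posterior precision = 1/σ₀² + n/σ²; posterior mean is the precision-weighted average of μ₀ and x̄.
n·x̄ = 7·160.98 = 1126.86.
σ₀² = 1.98² = 3.9204, σ² = 3.24² = 10.4976; σ² + n·σ₀² = 10.4976 + 7·3.9204 = 37.9404.
Posterior mean = (μ₀/σ₀² + n·x̄/σ²)/(1/σ₀² + n/σ²) = (σ²·μ₀ + σ₀²·n·x̄)/(σ² + n·σ₀²) = (10.4976·161.14 + 3.9204·1126.86)/37.9404 = 6109.325208/37.9404 = 161.0243.

161.0243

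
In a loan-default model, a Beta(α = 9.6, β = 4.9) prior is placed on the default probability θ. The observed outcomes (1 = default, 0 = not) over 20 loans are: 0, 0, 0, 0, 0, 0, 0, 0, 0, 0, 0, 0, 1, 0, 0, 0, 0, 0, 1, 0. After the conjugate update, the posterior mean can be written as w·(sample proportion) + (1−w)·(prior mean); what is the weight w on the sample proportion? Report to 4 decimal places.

The Beta prior is conjugate to a Binomial/Bernoulli likelihood; the update adds successes to α and failures to β.
Posterior mean = (α₀+k)/(α₀+β₀+n) = [n/(α₀+β₀+n)]·(k/n) + [(α₀+β₀)/(α₀+β₀+n)]·α₀/(α₀+β₀), so only n and the prior enter the weight.
The weight on the data is w = n/(α₀+β₀+n) = 20/(9.6+4.9+20) = 20/34.5 = 0.5797.

0.5797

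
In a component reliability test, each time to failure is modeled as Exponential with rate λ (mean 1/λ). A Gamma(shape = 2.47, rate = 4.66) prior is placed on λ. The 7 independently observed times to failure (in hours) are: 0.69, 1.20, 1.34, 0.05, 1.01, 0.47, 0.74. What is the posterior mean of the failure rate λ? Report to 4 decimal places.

With a Gamma(shape α, rate β) prior on the exponential rate λ, the posterior after n observations with total T = Σxᵢ is Gamma(α+n, β+T).
Sum of observations T = 5.50 hours; n = 7.
Posterior: Gamma(2.47+7, 4.66+5.50) = Gamma(9.47, 10.16).
Posterior mean of λ = α/β = 9.47/10.16 = 0.9321.

0.9321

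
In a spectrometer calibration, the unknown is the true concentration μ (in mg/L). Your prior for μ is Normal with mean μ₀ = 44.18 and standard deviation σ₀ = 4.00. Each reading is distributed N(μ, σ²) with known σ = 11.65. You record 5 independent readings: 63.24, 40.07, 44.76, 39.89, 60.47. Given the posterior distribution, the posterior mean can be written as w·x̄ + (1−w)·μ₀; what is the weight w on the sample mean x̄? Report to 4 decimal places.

For Normal data with known variance σ², a Normal(μ₀, σ₀²) prior on μ is conjugate. Posterior precision = 1/σ₀² + n/σ²; posterior mean is the precision-weighted average of μ₀ and x̄.
σ₀² = 4.00² = 16, σ² = 11.65² = 135.7225. Prior precision 1/σ₀² = 1/16; data precision n/σ² = 5/135.7225.
w = (n/σ²)/(1/σ₀² + n/σ²) = n·σ₀²/(σ² + n·σ₀²) = 5·16/(135.7225 + 5·16) = 80/215.7225 = 0.3708.

0.3708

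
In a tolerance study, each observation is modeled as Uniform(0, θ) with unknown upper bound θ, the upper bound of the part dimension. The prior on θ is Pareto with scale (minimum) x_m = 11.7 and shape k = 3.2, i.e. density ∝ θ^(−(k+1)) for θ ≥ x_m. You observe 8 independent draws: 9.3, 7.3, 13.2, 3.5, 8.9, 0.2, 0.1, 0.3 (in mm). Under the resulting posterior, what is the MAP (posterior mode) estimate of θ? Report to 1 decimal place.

A Pareto(scale x_m, shape k) prior on the upper bound θ of Uniform(0, θ) is conjugate: posterior is Pareto(max(x_m, max xᵢ), k + n).
Sample maximum = 13.2; prior scale x_m = 11.7 → posterior scale = max = 13.2.
Posterior shape = 3.2 + 8 = 11.2.
The Pareto density is decreasing on [x_m, ∞), so the mode is x_m = 13.2.

13.2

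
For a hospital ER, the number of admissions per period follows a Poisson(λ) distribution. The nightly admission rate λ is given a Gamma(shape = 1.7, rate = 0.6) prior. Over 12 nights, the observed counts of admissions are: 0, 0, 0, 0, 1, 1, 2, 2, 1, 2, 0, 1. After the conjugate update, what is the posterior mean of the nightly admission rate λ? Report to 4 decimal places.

0.9286

With a Gamma(shape α, rate β) prior, the Poisson likelihood is conjugate: the posterior is Gamma(α + ΣXᵢ, β + n).
Sum of counts S = 10 over n = 12 nights.
Posterior: Gamma(α+S, β+n) = Gamma(1.7+10, 0.6+12) = Gamma(11.7, 12.6).
Posterior mean = α/β = 11.7/12.6 = 0.9286.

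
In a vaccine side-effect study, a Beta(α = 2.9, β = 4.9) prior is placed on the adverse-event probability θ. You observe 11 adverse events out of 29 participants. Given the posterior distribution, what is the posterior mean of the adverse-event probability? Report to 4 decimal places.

The Beta prior is conjugate to a Binomial/Bernoulli likelihood; the update adds successes to α and failures to β.
Posterior: Beta(α+k, β+n−k) = Beta(2.9+11, 4.9+18) = Beta(13.9, 22.9).
Posterior mean = α/(α+β) = 13.9/36.8 = 0.3777.

0.3777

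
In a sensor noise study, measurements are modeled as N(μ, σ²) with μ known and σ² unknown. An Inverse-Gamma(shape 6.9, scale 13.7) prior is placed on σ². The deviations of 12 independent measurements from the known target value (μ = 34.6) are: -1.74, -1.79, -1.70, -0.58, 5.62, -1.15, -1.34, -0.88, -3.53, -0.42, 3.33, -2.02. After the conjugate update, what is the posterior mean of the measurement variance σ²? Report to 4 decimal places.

4.2076

With known mean μ and an Inverse-Gamma(α, β) prior on σ², the Normal likelihood is conjugate: posterior is Inv-Gamma(α + n/2, β + Σ(xᵢ−μ)²/2).
Σ(xᵢ−μ)² = (-1.74)² + (-1.79)² + (-1.70)² + (-0.58)² + (5.62)² + (-1.15)² + (-1.34)² + (-0.88)² + (-3.53)² + (-0.42)² + (3.33)² + (-2.02)² = 72.7416.
Posterior: Inv-Gamma(6.9 + 12/2, 13.7 + 72.7416/2) = Inv-Gamma(12.90, 50.07080).
E[σ²|data] = β/(α−1) = 50.07080/11.90 = 4.2076.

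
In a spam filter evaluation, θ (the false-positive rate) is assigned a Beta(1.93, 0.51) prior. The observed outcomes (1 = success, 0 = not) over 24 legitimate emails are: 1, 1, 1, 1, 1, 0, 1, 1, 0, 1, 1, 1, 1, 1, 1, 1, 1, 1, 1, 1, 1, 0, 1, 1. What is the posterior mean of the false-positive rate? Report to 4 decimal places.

0.8672

The Beta prior is conjugate to a Binomial/Bernoulli likelihood; the update adds successes to α and failures to β.
Posterior: Beta(α+k, β+n−k) = Beta(1.93+21, 0.51+3) = Beta(22.93, 3.51).
Posterior mean = α/(α+β) = 22.93/26.44 = 0.8672.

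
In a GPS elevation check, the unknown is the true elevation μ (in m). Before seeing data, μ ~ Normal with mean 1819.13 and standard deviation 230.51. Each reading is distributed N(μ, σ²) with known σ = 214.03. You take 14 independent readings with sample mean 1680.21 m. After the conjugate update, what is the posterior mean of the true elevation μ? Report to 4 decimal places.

For Normal data with known variance σ², a Normal(μ₀, σ₀²) prior on μ is conjugate. Posterior precision = 1/σ₀² + n/σ²; posterior mean is the precision-weighted average of μ₀ and x̄.
n·x̄ = 14·1680.21 = 23522.94.
σ₀² = 230.51² = 53134.8601, σ² = 214.03² = 45808.8409; σ² + n·σ₀² = 45808.8409 + 14·53134.8601 = 789696.8823.
Posterior mean = (μ₀/σ₀² + n·x̄/σ²)/(1/σ₀² + n/σ²) = (σ²·μ₀ + σ₀²·n·x̄)/(σ² + n·σ₀²) = (45808.8409·1819.13 + 53134.8601·23522.94)/789696.8823 = 1333220362.787111/789696.8823 = 1688.2685.

1688.2685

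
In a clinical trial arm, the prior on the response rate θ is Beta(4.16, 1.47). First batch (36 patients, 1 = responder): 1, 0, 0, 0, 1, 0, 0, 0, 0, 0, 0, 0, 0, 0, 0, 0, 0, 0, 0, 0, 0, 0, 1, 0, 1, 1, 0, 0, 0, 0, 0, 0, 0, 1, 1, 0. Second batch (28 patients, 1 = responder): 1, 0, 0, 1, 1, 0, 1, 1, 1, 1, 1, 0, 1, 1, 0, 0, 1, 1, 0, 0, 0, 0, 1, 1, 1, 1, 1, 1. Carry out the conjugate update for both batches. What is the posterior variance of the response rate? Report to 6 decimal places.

0.003446

The Beta prior is conjugate to a Binomial/Bernoulli likelihood; the update adds successes to α and failures to β.
After batch 1: Beta(4.16+7, 1.47+29) = Beta(11.16, 30.47).
After batch 2: Beta(11.16+18, 30.47+10) = Beta(29.16, 40.47).
Var = αβ/((α+β)²(α+β+1)) = 29.16·40.47/(69.63²·70.63) = 0.003446.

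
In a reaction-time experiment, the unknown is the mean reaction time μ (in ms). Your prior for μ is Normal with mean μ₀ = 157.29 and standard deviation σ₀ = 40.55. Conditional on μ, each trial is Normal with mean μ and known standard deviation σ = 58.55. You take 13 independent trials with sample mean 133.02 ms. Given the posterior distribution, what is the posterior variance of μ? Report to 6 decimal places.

227.254860

For Normal data with known variance σ², a Normal(μ₀, σ₀²) prior on μ is conjugate. Posterior precision = 1/σ₀² + n/σ²; posterior mean is the precision-weighted average of μ₀ and x̄.
σ₀² = 40.55² = 1644.3025, σ² = 58.55² = 3428.1025; σ² + n·σ₀² = 3428.1025 + 13·1644.3025 = 24804.035.
Posterior precision = 1/σ₀² + n/σ² = 1/1644.3025 + 13/3428.1025 = (σ² + n·σ₀²)/(σ₀²σ²) = 24804.035/(1644.3025·3428.1025); posterior variance σₙ² = σ₀²σ²/(σ² + n·σ₀²) = 1644.3025·3428.1025/24804.035 = 227.254860.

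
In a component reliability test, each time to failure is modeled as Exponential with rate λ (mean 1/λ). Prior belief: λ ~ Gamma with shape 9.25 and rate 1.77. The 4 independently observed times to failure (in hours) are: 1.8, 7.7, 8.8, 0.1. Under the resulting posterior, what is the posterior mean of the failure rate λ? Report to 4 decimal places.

With a Gamma(shape α, rate β) prior on the exponential rate λ, the posterior after n observations with total T = Σxᵢ is Gamma(α+n, β+T).
Sum of observations T = 18.4 hours; n = 4.
Posterior: Gamma(9.25+4, 1.77+18.4) = Gamma(13.25, 20.17).
Posterior mean of λ = α/β = 13.25/20.17 = 0.6569.

0.6569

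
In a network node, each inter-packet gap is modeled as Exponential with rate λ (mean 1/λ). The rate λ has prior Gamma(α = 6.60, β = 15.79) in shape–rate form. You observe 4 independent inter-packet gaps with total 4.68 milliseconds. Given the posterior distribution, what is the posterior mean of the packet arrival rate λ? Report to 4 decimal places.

0.5178

With a Gamma(shape α, rate β) prior on the exponential rate λ, the posterior after n observations with total T = Σxᵢ is Gamma(α+n, β+T).
Posterior: Gamma(6.60+4, 15.79+4.68) = Gamma(10.60, 20.47).
Posterior mean of λ = α/β = 10.60/20.47 = 0.5178.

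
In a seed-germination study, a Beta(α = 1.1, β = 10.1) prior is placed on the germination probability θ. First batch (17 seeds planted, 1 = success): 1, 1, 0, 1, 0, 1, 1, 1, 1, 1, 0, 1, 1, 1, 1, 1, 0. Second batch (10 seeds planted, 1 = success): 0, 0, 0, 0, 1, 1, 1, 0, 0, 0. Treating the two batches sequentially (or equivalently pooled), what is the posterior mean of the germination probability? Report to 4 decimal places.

0.4476

The Beta prior is conjugate to a Binomial/Bernoulli likelihood; the update adds successes to α and failures to β.
After batch 1: Beta(1.1+13, 10.1+4) = Beta(14.1, 14.1).
After batch 2: Beta(14.1+3, 14.1+7) = Beta(17.1, 21.1).
Posterior mean = α/(α+β) = 17.1/38.2 = 0.4476.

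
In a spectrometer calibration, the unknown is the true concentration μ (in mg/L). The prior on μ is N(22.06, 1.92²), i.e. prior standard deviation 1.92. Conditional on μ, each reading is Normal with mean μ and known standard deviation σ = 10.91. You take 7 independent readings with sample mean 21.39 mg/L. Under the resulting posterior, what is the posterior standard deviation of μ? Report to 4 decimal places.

1.7406

For Normal data with known variance σ², a Normal(μ₀, σ₀²) prior on μ is conjugate. Posterior precision = 1/σ₀² + n/σ²; posterior mean is the precision-weighted average of μ₀ and x̄.
σ₀² = 1.92² = 3.6864, σ² = 10.91² = 119.0281; σ² + n·σ₀² = 119.0281 + 7·3.6864 = 144.8329.
Posterior precision = 1/σ₀² + n/σ² = 1/3.6864 + 7/119.0281 = (σ² + n·σ₀²)/(σ₀²σ²) = 144.8329/(3.6864·119.0281); posterior variance σₙ² = σ₀²σ²/(σ² + n·σ₀²) = 3.6864·119.0281/144.8329 = 3.029596.
Posterior SD = √σₙ² = √(3.6864·119.0281/144.8329) = 1.7406.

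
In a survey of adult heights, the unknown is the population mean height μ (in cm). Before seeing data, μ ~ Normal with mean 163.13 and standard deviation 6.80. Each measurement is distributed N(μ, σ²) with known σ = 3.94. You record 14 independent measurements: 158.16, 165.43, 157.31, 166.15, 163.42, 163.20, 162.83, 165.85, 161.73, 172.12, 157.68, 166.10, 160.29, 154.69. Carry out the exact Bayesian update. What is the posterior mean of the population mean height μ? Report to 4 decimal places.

For Normal data with known variance σ², a Normal(μ₀, σ₀²) prior on μ is conjugate. Posterior precision = 1/σ₀² + n/σ²; posterior mean is the precision-weighted average of μ₀ and x̄.
Σxᵢ = 158.16 + 165.43 + 157.31 + 166.15 + 163.42 + 163.20 + 162.83 + 165.85 + 161.73 + 172.12 + 157.68 + 166.10 + 160.29 + 154.69 = 2274.96, so n·x̄ = 2274.96.
σ₀² = 6.80² = 46.24, σ² = 3.94² = 15.5236; σ² + n·σ₀² = 15.5236 + 14·46.24 = 662.8836.
Posterior mean = (μ₀/σ₀² + n·x̄/σ²)/(1/σ₀² + n/σ²) = (σ²·μ₀ + σ₀²·n·x̄)/(σ² + n·σ₀²) = (15.5236·163.13 + 46.24·2274.96)/662.8836 = 107726.515268/662.8836 = 162.5120.

162.5120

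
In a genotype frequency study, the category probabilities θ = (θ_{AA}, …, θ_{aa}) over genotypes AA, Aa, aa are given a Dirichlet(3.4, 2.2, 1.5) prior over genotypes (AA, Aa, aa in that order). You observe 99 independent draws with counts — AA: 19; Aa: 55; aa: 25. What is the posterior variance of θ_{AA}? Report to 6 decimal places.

0.001555

The Dirichlet prior is conjugate to the Multinomial likelihood: each posterior αⱼ = prior αⱼ + observed count nⱼ.
Posterior concentration: (22.4, 57.2, 26.5), total = 106.1.
Var[θ_j] = α_j(Σα−α_j)/((Σα)²(Σα+1)) = 22.4·83.7/(106.1²·107.1) = 0.001555.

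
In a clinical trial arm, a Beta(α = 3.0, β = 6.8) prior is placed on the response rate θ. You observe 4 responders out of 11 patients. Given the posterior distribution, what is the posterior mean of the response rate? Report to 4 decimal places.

The Beta prior is conjugate to a Binomial/Bernoulli likelihood; the update adds successes to α and failures to β.
Posterior: Beta(α+k, β+n−k) = Beta(3.0+4, 6.8+7) = Beta(7.0, 13.8).
Posterior mean = α/(α+β) = 7.0/20.8 = 0.3365.

0.3365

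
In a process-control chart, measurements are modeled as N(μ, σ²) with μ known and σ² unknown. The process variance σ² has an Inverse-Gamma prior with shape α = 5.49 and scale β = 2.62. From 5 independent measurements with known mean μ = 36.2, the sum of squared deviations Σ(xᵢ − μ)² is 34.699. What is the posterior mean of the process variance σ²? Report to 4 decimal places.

2.8569

With known mean μ and an Inverse-Gamma(α, β) prior on σ², the Normal likelihood is conjugate: posterior is Inv-Gamma(α + n/2, β + Σ(xᵢ−μ)²/2).
Posterior: Inv-Gamma(5.49 + 5/2, 2.62 + 34.699/2) = Inv-Gamma(7.99, 19.9695).
E[σ²|data] = β/(α−1) = 19.9695/6.99 = 2.8569.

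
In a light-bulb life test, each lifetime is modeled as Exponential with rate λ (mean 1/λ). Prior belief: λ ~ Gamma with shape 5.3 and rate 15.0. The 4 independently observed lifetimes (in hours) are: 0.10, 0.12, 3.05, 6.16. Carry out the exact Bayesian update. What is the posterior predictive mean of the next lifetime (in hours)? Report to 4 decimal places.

2.9434

With a Gamma(shape α, rate β) prior on the exponential rate λ, the posterior after n observations with total T = Σxᵢ is Gamma(α+n, β+T).
Sum of observations T = 9.43 hours; n = 4.
Posterior: Gamma(5.3+4, 15.0+9.43) = Gamma(9.3, 24.43).
The predictive distribution for the next observation is Lomax; its mean is β/(α−1) = 24.43/8.3 = 2.9434.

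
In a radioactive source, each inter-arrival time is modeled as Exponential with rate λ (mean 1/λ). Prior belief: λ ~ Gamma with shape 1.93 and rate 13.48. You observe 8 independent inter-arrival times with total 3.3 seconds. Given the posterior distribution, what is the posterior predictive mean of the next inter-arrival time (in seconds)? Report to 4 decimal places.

1.8791

With a Gamma(shape α, rate β) prior on the exponential rate λ, the posterior after n observations with total T = Σxᵢ is Gamma(α+n, β+T).
Posterior: Gamma(1.93+8, 13.48+3.3) = Gamma(9.93, 16.78).
The predictive distribution for the next observation is Lomax; its mean is β/(α−1) = 16.78/8.93 = 1.8791.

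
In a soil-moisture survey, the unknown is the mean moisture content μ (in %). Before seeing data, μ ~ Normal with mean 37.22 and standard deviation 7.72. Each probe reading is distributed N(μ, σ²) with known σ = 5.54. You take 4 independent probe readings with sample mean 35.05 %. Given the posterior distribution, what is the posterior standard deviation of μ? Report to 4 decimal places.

2.6072

For Normal data with known variance σ², a Normal(μ₀, σ₀²) prior on μ is conjugate. Posterior precision = 1/σ₀² + n/σ²; posterior mean is the precision-weighted average of μ₀ and x̄.
σ₀² = 7.72² = 59.5984, σ² = 5.54² = 30.6916; σ² + n·σ₀² = 30.6916 + 4·59.5984 = 269.0852.
Posterior precision = 1/σ₀² + n/σ² = 1/59.5984 + 4/30.6916 = (σ² + n·σ₀²)/(σ₀²σ²) = 269.0852/(59.5984·30.6916); posterior variance σₙ² = σ₀²σ²/(σ² + n·σ₀²) = 59.5984·30.6916/269.0852 = 6.797736.
Posterior SD = √σₙ² = √(59.5984·30.6916/269.0852) = 2.6072.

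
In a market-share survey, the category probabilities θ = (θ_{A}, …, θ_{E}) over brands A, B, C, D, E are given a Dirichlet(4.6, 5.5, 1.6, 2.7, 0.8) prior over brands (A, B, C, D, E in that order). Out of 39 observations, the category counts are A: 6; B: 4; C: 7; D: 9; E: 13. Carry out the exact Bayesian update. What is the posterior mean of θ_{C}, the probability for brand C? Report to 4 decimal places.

The Dirichlet prior is conjugate to the Multinomial likelihood: each posterior αⱼ = prior αⱼ + observed count nⱼ.
Posterior concentration: (10.6, 9.5, 8.6, 11.7, 13.8), total = 54.2.
E[θ_{C}|data] = α_{C}/Σα = 8.6/54.2 = 0.1587.

0.1587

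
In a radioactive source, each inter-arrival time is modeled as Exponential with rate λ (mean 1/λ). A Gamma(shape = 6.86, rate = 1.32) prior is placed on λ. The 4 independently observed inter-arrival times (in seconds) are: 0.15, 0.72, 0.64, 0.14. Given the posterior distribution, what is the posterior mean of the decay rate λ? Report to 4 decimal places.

3.6566

With a Gamma(shape α, rate β) prior on the exponential rate λ, the posterior after n observations with total T = Σxᵢ is Gamma(α+n, β+T).
Sum of observations T = 1.65 seconds; n = 4.
Posterior: Gamma(6.86+4, 1.32+1.65) = Gamma(10.86, 2.97).
Posterior mean of λ = α/β = 10.86/2.97 = 3.6566.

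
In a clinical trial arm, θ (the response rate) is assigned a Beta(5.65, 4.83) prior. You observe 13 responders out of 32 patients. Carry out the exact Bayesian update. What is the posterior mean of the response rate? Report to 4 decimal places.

0.4390

The Beta prior is conjugate to a Binomial/Bernoulli likelihood; the update adds successes to α and failures to β.
Posterior: Beta(α+k, β+n−k) = Beta(5.65+13, 4.83+19) = Beta(18.65, 23.83).
Posterior mean = α/(α+β) = 18.65/42.48 = 0.4390.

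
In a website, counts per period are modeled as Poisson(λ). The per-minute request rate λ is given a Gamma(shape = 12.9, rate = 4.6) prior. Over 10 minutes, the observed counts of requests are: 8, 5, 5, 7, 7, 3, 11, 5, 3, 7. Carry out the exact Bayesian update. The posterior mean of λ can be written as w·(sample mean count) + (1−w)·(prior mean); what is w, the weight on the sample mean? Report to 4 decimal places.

0.6849

With a Gamma(shape α, rate β) prior, the Poisson likelihood is conjugate: the posterior is Gamma(α + ΣXᵢ, β + n).
Posterior mean = (α₀+S)/(β₀+n) = [n/(β₀+n)]·(S/n) + [β₀/(β₀+n)]·(α₀/β₀), so only n and β₀ enter the weight.
Weight on data w = n/(β₀+n) = 10/(4.6+10) = 10/14.6 = 0.6849.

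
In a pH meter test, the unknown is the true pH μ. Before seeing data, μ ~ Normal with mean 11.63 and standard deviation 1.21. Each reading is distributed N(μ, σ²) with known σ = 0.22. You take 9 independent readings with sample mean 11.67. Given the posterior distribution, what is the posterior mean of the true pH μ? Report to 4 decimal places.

11.6699

For Normal data with known variance σ², a Normal(μ₀, σ₀²) prior on μ is conjugate. Posterior precision = 1/σ₀² + n/σ²; posterior mean is the precision-weighted average of μ₀ and x̄.
n·x̄ = 9·11.67 = 105.03.
σ₀² = 1.21² = 1.4641, σ² = 0.22² = 0.0484; σ² + n·σ₀² = 0.0484 + 9·1.4641 = 13.2253.
Posterior mean = (μ₀/σ₀² + n·x̄/σ²)/(1/σ₀² + n/σ²) = (σ²·μ₀ + σ₀²·n·x̄)/(σ² + n·σ₀²) = (0.0484·11.63 + 1.4641·105.03)/13.2253 = 154.337315/13.2253 = 11.6699.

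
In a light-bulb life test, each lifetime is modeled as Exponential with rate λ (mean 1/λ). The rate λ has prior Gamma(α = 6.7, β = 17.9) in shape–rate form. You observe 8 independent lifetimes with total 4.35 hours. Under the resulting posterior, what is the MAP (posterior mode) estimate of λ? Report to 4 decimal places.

With a Gamma(shape α, rate β) prior on the exponential rate λ, the posterior after n observations with total T = Σxᵢ is Gamma(α+n, β+T).
Posterior: Gamma(6.7+8, 17.9+4.35) = Gamma(14.7, 22.25).
Mode = (α−1)/β = 0.6157.

0.6157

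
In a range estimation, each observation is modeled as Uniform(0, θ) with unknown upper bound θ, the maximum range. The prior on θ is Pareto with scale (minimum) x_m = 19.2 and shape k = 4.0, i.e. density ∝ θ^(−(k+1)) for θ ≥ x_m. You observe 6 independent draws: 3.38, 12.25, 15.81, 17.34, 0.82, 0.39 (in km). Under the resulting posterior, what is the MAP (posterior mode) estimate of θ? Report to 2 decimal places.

19.20

A Pareto(scale x_m, shape k) prior on the upper bound θ of Uniform(0, θ) is conjugate: posterior is Pareto(max(x_m, max xᵢ), k + n).
Sample maximum = 17.34; prior scale x_m = 19.2 → posterior scale = max = 19.20.
Posterior shape = 4.0 + 6 = 10.0.
The Pareto density is decreasing on [x_m, ∞), so the mode is x_m = 19.20.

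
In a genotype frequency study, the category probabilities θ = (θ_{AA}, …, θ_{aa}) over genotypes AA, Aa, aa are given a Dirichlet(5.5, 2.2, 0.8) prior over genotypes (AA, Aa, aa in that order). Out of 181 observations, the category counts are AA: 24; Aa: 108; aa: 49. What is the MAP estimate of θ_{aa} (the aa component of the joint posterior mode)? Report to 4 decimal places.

0.2617

The Dirichlet prior is conjugate to the Multinomial likelihood: each posterior αⱼ = prior αⱼ + observed count nⱼ.
Posterior concentration: (29.5, 110.2, 49.8), total = 189.5.
Joint mode component: (α_{aa}−1)/(Σα−K) = 48.8/186.5 = 0.2617.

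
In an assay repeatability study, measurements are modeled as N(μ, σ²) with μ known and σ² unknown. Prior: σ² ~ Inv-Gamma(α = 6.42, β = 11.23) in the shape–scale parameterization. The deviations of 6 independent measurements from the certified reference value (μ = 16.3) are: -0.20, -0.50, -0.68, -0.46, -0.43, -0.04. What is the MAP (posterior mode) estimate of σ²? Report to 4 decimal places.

With known mean μ and an Inverse-Gamma(α, β) prior on σ², the Normal likelihood is conjugate: posterior is Inv-Gamma(α + n/2, β + Σ(xᵢ−μ)²/2).
Σ(xᵢ−μ)² = (-0.20)² + (-0.50)² + (-0.68)² + (-0.46)² + (-0.43)² + (-0.04)² = 1.1505.
Posterior: Inv-Gamma(6.42 + 6/2, 11.23 + 1.1505/2) = Inv-Gamma(9.42, 11.80525).
Mode = β/(α+1) = 11.80525/10.42 = 1.1329.

1.1329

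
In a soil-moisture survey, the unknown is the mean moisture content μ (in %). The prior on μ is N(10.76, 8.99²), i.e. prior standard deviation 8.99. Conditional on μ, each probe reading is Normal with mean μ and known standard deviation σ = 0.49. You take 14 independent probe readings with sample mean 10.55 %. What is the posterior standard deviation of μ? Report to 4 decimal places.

0.1309

For Normal data with known variance σ², a Normal(μ₀, σ₀²) prior on μ is conjugate. Posterior precision = 1/σ₀² + n/σ²; posterior mean is the precision-weighted average of μ₀ and x̄.
σ₀² = 8.99² = 80.8201, σ² = 0.49² = 0.2401; σ² + n·σ₀² = 0.2401 + 14·80.8201 = 1131.7215.
Posterior precision = 1/σ₀² + n/σ² = 1/80.8201 + 14/0.2401 = (σ² + n·σ₀²)/(σ₀²σ²) = 1131.7215/(80.8201·0.2401); posterior variance σₙ² = σ₀²σ²/(σ² + n·σ₀²) = 80.8201·0.2401/1131.7215 = 0.017146.
Posterior SD = √σₙ² = √(80.8201·0.2401/1131.7215) = 0.1309.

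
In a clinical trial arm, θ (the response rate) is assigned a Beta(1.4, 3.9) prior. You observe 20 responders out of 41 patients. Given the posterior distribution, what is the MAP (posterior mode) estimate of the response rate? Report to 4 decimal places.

The Beta prior is conjugate to a Binomial/Bernoulli likelihood; the update adds successes to α and failures to β.
Posterior: Beta(α+k, β+n−k) = Beta(1.4+20, 3.9+21) = Beta(21.4, 24.9).
Mode of Beta(a,b) for a,b>1 is (a−1)/(a+b−2) = 20.4/44.3 = 0.4605.

0.4605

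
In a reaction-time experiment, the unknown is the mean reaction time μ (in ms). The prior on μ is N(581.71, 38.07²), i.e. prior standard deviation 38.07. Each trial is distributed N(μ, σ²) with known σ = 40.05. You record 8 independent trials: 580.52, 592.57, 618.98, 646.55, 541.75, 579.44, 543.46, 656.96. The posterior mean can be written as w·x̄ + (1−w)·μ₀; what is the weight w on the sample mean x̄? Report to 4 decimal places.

For Normal data with known variance σ², a Normal(μ₀, σ₀²) prior on μ is conjugate. Posterior precision = 1/σ₀² + n/σ²; posterior mean is the precision-weighted average of μ₀ and x̄.
σ₀² = 38.07² = 1449.3249, σ² = 40.05² = 1604.0025. Prior precision 1/σ₀² = 1/1449.3249; data precision n/σ² = 8/1604.0025.
w = (n/σ²)/(1/σ₀² + n/σ²) = n·σ₀²/(σ² + n·σ₀²) = 8·1449.3249/(1604.0025 + 8·1449.3249) = 11594.5992/13198.6017 = 0.8785.

0.8785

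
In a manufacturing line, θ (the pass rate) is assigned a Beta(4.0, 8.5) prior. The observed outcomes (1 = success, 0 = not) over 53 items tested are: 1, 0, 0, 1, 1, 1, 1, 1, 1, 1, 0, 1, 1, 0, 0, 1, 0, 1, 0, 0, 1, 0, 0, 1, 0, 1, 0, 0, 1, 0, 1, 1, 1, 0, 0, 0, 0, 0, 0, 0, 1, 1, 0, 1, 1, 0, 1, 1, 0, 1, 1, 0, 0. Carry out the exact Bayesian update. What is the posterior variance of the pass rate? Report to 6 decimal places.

The Beta prior is conjugate to a Binomial/Bernoulli likelihood; the update adds successes to α and failures to β.
Posterior: Beta(α+k, β+n−k) = Beta(4.0+27, 8.5+26) = Beta(31.0, 34.5).
Var = αβ/((α+β)²(α+β+1)) = 31.0·34.5/(65.5²·66.5) = 0.003749.

0.003749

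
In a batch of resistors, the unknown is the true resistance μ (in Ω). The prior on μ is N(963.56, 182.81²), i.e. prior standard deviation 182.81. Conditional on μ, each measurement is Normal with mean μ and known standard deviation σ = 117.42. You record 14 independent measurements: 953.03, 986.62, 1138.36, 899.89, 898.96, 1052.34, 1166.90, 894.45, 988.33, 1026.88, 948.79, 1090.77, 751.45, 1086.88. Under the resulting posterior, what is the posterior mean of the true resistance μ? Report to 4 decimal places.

For Normal data with known variance σ², a Normal(μ₀, σ₀²) prior on μ is conjugate. Posterior precision = 1/σ₀² + n/σ²; posterior mean is the precision-weighted average of μ₀ and x̄.
Σxᵢ = 953.03 + 986.62 + 1138.36 + 899.89 + 898.96 + 1052.34 + 1166.90 + 894.45 + 988.33 + 1026.88 + 948.79 + 1090.77 + 751.45 + 1086.88 = 13883.65, so n·x̄ = 13883.65.
σ₀² = 182.81² = 33419.4961, σ² = 117.42² = 13787.4564; σ² + n·σ₀² = 13787.4564 + 14·33419.4961 = 481660.4018.
Posterior mean = (μ₀/σ₀² + n·x̄/σ²)/(1/σ₀² + n/σ²) = (σ²·μ₀ + σ₀²·n·x̄)/(σ² + n·σ₀²) = (13787.4564·963.56 + 33419.4961·13883.65)/481660.4018 = 477269628.517549/481660.4018 = 990.8841.

990.8841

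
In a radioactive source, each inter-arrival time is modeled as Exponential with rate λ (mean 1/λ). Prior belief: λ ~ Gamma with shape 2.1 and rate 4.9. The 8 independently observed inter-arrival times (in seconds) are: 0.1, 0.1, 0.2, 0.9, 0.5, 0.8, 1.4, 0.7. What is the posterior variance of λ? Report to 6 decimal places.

With a Gamma(shape α, rate β) prior on the exponential rate λ, the posterior after n observations with total T = Σxᵢ is Gamma(α+n, β+T).
Sum of observations T = 4.7 seconds; n = 8.
Posterior: Gamma(2.1+8, 4.9+4.7) = Gamma(10.1, 9.6).
Var = α/β² = 0.109592.

0.109592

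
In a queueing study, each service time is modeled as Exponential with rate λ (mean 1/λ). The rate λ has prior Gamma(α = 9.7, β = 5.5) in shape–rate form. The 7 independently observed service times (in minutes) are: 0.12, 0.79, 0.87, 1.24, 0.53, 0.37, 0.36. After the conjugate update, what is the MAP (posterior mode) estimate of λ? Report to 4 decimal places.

1.6053

With a Gamma(shape α, rate β) prior on the exponential rate λ, the posterior after n observations with total T = Σxᵢ is Gamma(α+n, β+T).
Sum of observations T = 4.28 minutes; n = 7.
Posterior: Gamma(9.7+7, 5.5+4.28) = Gamma(16.7, 9.78).
Mode = (α−1)/β = 1.6053.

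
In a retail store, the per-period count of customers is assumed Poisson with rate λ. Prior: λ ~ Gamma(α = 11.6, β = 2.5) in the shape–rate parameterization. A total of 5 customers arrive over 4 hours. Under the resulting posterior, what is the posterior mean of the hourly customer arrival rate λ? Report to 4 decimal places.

2.5538

With a Gamma(shape α, rate β) prior, the Poisson likelihood is conjugate: the posterior is Gamma(α + ΣXᵢ, β + n).
Posterior: Gamma(α+S, β+n) = Gamma(11.6+5, 2.5+4) = Gamma(16.6, 6.5).
Posterior mean = α/β = 16.6/6.5 = 2.5538.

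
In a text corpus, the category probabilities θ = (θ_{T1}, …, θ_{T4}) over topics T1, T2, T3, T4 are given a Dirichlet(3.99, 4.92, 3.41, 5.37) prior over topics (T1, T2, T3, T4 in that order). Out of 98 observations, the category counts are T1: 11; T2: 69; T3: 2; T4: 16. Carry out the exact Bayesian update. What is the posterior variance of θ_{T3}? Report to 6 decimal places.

0.000382

The Dirichlet prior is conjugate to the Multinomial likelihood: each posterior αⱼ = prior αⱼ + observed count nⱼ.
Posterior concentration: (14.99, 73.92, 5.41, 21.37), total = 115.69.
Var[θ_j] = α_j(Σα−α_j)/((Σα)²(Σα+1)) = 5.41·110.28/(115.69²·116.69) = 0.000382.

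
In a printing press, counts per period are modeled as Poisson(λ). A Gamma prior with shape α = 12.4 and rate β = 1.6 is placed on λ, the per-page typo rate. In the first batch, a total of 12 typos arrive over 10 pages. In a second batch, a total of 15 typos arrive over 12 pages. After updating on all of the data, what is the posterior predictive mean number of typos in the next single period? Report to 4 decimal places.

1.6695

With a Gamma(shape α, rate β) prior, the Poisson likelihood is conjugate: the posterior is Gamma(α + ΣXᵢ, β + n).
After batch 1: Gamma(α+S, β+n) = Gamma(12.4+12, 1.6+10) = Gamma(24.4, 11.6).
After batch 2: Gamma(α+S, β+n) = Gamma(24.4+15, 11.6+12) = Gamma(39.4, 23.6).
The predictive distribution for one future period is NegBinom with mean α/β = 1.6695.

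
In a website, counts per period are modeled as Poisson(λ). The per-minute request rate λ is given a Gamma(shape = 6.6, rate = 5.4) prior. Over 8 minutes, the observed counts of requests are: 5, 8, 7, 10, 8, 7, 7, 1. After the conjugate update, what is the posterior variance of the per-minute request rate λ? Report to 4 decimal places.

With a Gamma(shape α, rate β) prior, the Poisson likelihood is conjugate: the posterior is Gamma(α + ΣXᵢ, β + n).
Sum of counts S = 53 over n = 8 minutes.
Posterior: Gamma(α+S, β+n) = Gamma(6.6+53, 5.4+8) = Gamma(59.6, 13.4).
Var = α/β² = 59.6/13.4² = 0.3319.

0.3319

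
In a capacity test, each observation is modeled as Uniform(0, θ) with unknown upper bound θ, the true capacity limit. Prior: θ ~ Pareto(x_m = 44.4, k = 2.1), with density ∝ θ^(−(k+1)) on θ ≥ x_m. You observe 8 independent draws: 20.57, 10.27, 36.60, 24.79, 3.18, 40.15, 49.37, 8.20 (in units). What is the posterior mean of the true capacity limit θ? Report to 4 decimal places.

A Pareto(scale x_m, shape k) prior on the upper bound θ of Uniform(0, θ) is conjugate: posterior is Pareto(max(x_m, max xᵢ), k + n).
Sample maximum = 49.37; prior scale x_m = 44.4 → posterior scale = max = 49.37.
Posterior shape = 2.1 + 8 = 10.1.
E[θ|data] = k·x_m/(k−1) = 10.1·49.37/9.1 = 54.7953.

54.7953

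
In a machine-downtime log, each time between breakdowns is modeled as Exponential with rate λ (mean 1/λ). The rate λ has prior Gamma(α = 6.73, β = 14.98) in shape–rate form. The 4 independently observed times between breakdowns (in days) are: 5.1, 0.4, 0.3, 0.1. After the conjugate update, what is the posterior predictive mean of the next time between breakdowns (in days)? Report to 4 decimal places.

2.1459

With a Gamma(shape α, rate β) prior on the exponential rate λ, the posterior after n observations with total T = Σxᵢ is Gamma(α+n, β+T).
Sum of observations T = 5.9 days; n = 4.
Posterior: Gamma(6.73+4, 14.98+5.9) = Gamma(10.73, 20.88).
The predictive distribution for the next observation is Lomax; its mean is β/(α−1) = 20.88/9.73 = 2.1459.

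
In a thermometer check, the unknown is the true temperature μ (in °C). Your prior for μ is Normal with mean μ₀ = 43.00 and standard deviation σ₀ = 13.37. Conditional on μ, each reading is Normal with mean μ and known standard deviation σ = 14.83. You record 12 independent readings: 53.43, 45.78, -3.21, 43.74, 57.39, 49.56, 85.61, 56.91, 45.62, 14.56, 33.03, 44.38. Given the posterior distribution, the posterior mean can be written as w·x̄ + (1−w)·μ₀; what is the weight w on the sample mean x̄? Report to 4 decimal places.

For Normal data with known variance σ², a Normal(μ₀, σ₀²) prior on μ is conjugate. Posterior precision = 1/σ₀² + n/σ²; posterior mean is the precision-weighted average of μ₀ and x̄.
σ₀² = 13.37² = 178.7569, σ² = 14.83² = 219.9289. Prior precision 1/σ₀² = 1/178.7569; data precision n/σ² = 12/219.9289.
w = (n/σ²)/(1/σ₀² + n/σ²) = n·σ₀²/(σ² + n·σ₀²) = 12·178.7569/(219.9289 + 12·178.7569) = 2145.0828/2365.0117 = 0.9070.

0.9070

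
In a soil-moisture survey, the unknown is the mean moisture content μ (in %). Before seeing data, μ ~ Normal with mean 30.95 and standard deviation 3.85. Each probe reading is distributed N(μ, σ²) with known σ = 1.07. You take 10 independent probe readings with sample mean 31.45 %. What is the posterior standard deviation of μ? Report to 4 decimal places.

For Normal data with known variance σ², a Normal(μ₀, σ₀²) prior on μ is conjugate. Posterior precision = 1/σ₀² + n/σ²; posterior mean is the precision-weighted average of μ₀ and x̄.
σ₀² = 3.85² = 14.8225, σ² = 1.07² = 1.1449; σ² + n·σ₀² = 1.1449 + 10·14.8225 = 149.3699.
Posterior precision = 1/σ₀² + n/σ² = 1/14.8225 + 10/1.1449 = (σ² + n·σ₀²)/(σ₀²σ²) = 149.3699/(14.8225·1.1449); posterior variance σₙ² = σ₀²σ²/(σ² + n·σ₀²) = 14.8225·1.1449/149.3699 = 0.113612.
Posterior SD = √σₙ² = √(14.8225·1.1449/149.3699) = 0.3371.

0.3371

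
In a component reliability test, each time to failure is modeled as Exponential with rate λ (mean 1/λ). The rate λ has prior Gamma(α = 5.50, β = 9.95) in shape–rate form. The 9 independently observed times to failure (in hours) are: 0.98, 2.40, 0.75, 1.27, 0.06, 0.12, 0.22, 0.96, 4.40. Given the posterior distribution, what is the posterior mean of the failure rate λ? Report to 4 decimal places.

With a Gamma(shape α, rate β) prior on the exponential rate λ, the posterior after n observations with total T = Σxᵢ is Gamma(α+n, β+T).
Sum of observations T = 11.16 hours; n = 9.
Posterior: Gamma(5.50+9, 9.95+11.16) = Gamma(14.50, 21.11).
Posterior mean of λ = α/β = 14.50/21.11 = 0.6869.

0.6869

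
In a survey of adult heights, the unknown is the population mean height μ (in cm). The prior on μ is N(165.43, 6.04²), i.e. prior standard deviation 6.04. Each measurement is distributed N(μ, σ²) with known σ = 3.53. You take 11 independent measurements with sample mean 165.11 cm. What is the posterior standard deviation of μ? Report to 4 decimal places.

1.0482

For Normal data with known variance σ², a Normal(μ₀, σ₀²) prior on μ is conjugate. Posterior precision = 1/σ₀² + n/σ²; posterior mean is the precision-weighted average of μ₀ and x̄.
σ₀² = 6.04² = 36.4816, σ² = 3.53² = 12.4609; σ² + n·σ₀² = 12.4609 + 11·36.4816 = 413.7585.
Posterior precision = 1/σ₀² + n/σ² = 1/36.4816 + 11/12.4609 = (σ² + n·σ₀²)/(σ₀²σ²) = 413.7585/(36.4816·12.4609); posterior variance σₙ² = σ₀²σ²/(σ² + n·σ₀²) = 36.4816·12.4609/413.7585 = 1.098693.
Posterior SD = √σₙ² = √(36.4816·12.4609/413.7585) = 1.0482.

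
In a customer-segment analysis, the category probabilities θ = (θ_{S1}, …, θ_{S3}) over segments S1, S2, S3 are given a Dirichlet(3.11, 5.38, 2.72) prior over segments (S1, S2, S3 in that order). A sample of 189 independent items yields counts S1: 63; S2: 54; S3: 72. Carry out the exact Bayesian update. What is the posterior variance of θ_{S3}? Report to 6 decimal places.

The Dirichlet prior is conjugate to the Multinomial likelihood: each posterior αⱼ = prior αⱼ + observed count nⱼ.
Posterior concentration: (66.11, 59.38, 74.72), total = 200.21.
Var[θ_j] = α_j(Σα−α_j)/((Σα)²(Σα+1)) = 74.72·125.49/(200.21²·201.21) = 0.001163.

0.001163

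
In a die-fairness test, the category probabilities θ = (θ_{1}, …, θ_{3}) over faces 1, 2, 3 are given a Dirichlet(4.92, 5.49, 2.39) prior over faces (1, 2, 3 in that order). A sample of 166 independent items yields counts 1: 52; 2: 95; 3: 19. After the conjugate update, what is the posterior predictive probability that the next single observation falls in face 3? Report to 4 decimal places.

The Dirichlet prior is conjugate to the Multinomial likelihood: each posterior αⱼ = prior αⱼ + observed count nⱼ.
Posterior concentration: (56.92, 100.49, 21.39), total = 178.80.
P(next = 3 | data) = α_{3}/Σα = 0.1196.

0.1196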